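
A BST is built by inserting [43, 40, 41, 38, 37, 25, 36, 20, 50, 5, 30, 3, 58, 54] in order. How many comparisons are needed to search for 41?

Search path for 41: 43 -> 40 -> 41
Found: True
Comparisons: 3


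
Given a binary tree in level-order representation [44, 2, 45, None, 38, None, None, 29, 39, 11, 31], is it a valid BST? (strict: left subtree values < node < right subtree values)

Level-order array: [44, 2, 45, None, 38, None, None, 29, 39, 11, 31]
Validate using subtree bounds (lo, hi): at each node, require lo < value < hi,
then recurse left with hi=value and right with lo=value.
Preorder trace (stopping at first violation):
  at node 44 with bounds (-inf, +inf): OK
  at node 2 with bounds (-inf, 44): OK
  at node 38 with bounds (2, 44): OK
  at node 29 with bounds (2, 38): OK
  at node 11 with bounds (2, 29): OK
  at node 31 with bounds (29, 38): OK
  at node 39 with bounds (38, 44): OK
  at node 45 with bounds (44, +inf): OK
No violation found at any node.
Result: Valid BST


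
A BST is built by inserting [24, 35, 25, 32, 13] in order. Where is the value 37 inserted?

Starting tree (level order): [24, 13, 35, None, None, 25, None, None, 32]
Insertion path: 24 -> 35
Result: insert 37 as right child of 35
Final tree (level order): [24, 13, 35, None, None, 25, 37, None, 32]


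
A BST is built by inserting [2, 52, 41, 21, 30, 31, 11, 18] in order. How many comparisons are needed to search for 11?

Search path for 11: 2 -> 52 -> 41 -> 21 -> 11
Found: True
Comparisons: 5


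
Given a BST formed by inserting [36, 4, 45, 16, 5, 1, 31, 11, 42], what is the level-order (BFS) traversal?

Tree insertion order: [36, 4, 45, 16, 5, 1, 31, 11, 42]
Tree (level-order array): [36, 4, 45, 1, 16, 42, None, None, None, 5, 31, None, None, None, 11]
BFS from the root, enqueuing left then right child of each popped node:
  queue [36] -> pop 36, enqueue [4, 45], visited so far: [36]
  queue [4, 45] -> pop 4, enqueue [1, 16], visited so far: [36, 4]
  queue [45, 1, 16] -> pop 45, enqueue [42], visited so far: [36, 4, 45]
  queue [1, 16, 42] -> pop 1, enqueue [none], visited so far: [36, 4, 45, 1]
  queue [16, 42] -> pop 16, enqueue [5, 31], visited so far: [36, 4, 45, 1, 16]
  queue [42, 5, 31] -> pop 42, enqueue [none], visited so far: [36, 4, 45, 1, 16, 42]
  queue [5, 31] -> pop 5, enqueue [11], visited so far: [36, 4, 45, 1, 16, 42, 5]
  queue [31, 11] -> pop 31, enqueue [none], visited so far: [36, 4, 45, 1, 16, 42, 5, 31]
  queue [11] -> pop 11, enqueue [none], visited so far: [36, 4, 45, 1, 16, 42, 5, 31, 11]
Result: [36, 4, 45, 1, 16, 42, 5, 31, 11]


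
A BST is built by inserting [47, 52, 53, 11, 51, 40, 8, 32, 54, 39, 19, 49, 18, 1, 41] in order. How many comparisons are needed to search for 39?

Search path for 39: 47 -> 11 -> 40 -> 32 -> 39
Found: True
Comparisons: 5


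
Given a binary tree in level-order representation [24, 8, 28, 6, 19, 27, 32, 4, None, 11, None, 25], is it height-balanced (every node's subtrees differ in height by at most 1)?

Tree (level-order array): [24, 8, 28, 6, 19, 27, 32, 4, None, 11, None, 25]
Definition: a tree is height-balanced if, at every node, |h(left) - h(right)| <= 1 (empty subtree has height -1).
Bottom-up per-node check:
  node 4: h_left=-1, h_right=-1, diff=0 [OK], height=0
  node 6: h_left=0, h_right=-1, diff=1 [OK], height=1
  node 11: h_left=-1, h_right=-1, diff=0 [OK], height=0
  node 19: h_left=0, h_right=-1, diff=1 [OK], height=1
  node 8: h_left=1, h_right=1, diff=0 [OK], height=2
  node 25: h_left=-1, h_right=-1, diff=0 [OK], height=0
  node 27: h_left=0, h_right=-1, diff=1 [OK], height=1
  node 32: h_left=-1, h_right=-1, diff=0 [OK], height=0
  node 28: h_left=1, h_right=0, diff=1 [OK], height=2
  node 24: h_left=2, h_right=2, diff=0 [OK], height=3
All nodes satisfy the balance condition.
Result: Balanced


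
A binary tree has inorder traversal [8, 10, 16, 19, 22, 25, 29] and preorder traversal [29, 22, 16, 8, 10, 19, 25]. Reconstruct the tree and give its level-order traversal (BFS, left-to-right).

Inorder:  [8, 10, 16, 19, 22, 25, 29]
Preorder: [29, 22, 16, 8, 10, 19, 25]
Algorithm: preorder visits root first, so consume preorder in order;
for each root, split the current inorder slice at that value into
left-subtree inorder and right-subtree inorder, then recurse.
Recursive splits:
  root=29; inorder splits into left=[8, 10, 16, 19, 22, 25], right=[]
  root=22; inorder splits into left=[8, 10, 16, 19], right=[25]
  root=16; inorder splits into left=[8, 10], right=[19]
  root=8; inorder splits into left=[], right=[10]
  root=10; inorder splits into left=[], right=[]
  root=19; inorder splits into left=[], right=[]
  root=25; inorder splits into left=[], right=[]
Reconstructed level-order: [29, 22, 16, 25, 8, 19, 10]


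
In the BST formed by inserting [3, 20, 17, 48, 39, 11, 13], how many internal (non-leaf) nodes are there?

Tree built from: [3, 20, 17, 48, 39, 11, 13]
Tree (level-order array): [3, None, 20, 17, 48, 11, None, 39, None, None, 13]
Rule: An internal node has at least one child.
Per-node child counts:
  node 3: 1 child(ren)
  node 20: 2 child(ren)
  node 17: 1 child(ren)
  node 11: 1 child(ren)
  node 13: 0 child(ren)
  node 48: 1 child(ren)
  node 39: 0 child(ren)
Matching nodes: [3, 20, 17, 11, 48]
Count of internal (non-leaf) nodes: 5


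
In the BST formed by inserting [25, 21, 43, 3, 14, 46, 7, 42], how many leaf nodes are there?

Tree built from: [25, 21, 43, 3, 14, 46, 7, 42]
Tree (level-order array): [25, 21, 43, 3, None, 42, 46, None, 14, None, None, None, None, 7]
Rule: A leaf has 0 children.
Per-node child counts:
  node 25: 2 child(ren)
  node 21: 1 child(ren)
  node 3: 1 child(ren)
  node 14: 1 child(ren)
  node 7: 0 child(ren)
  node 43: 2 child(ren)
  node 42: 0 child(ren)
  node 46: 0 child(ren)
Matching nodes: [7, 42, 46]
Count of leaf nodes: 3


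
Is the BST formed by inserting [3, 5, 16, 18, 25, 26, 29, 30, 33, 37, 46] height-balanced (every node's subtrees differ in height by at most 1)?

Tree (level-order array): [3, None, 5, None, 16, None, 18, None, 25, None, 26, None, 29, None, 30, None, 33, None, 37, None, 46]
Definition: a tree is height-balanced if, at every node, |h(left) - h(right)| <= 1 (empty subtree has height -1).
Bottom-up per-node check:
  node 46: h_left=-1, h_right=-1, diff=0 [OK], height=0
  node 37: h_left=-1, h_right=0, diff=1 [OK], height=1
  node 33: h_left=-1, h_right=1, diff=2 [FAIL (|-1-1|=2 > 1)], height=2
  node 30: h_left=-1, h_right=2, diff=3 [FAIL (|-1-2|=3 > 1)], height=3
  node 29: h_left=-1, h_right=3, diff=4 [FAIL (|-1-3|=4 > 1)], height=4
  node 26: h_left=-1, h_right=4, diff=5 [FAIL (|-1-4|=5 > 1)], height=5
  node 25: h_left=-1, h_right=5, diff=6 [FAIL (|-1-5|=6 > 1)], height=6
  node 18: h_left=-1, h_right=6, diff=7 [FAIL (|-1-6|=7 > 1)], height=7
  node 16: h_left=-1, h_right=7, diff=8 [FAIL (|-1-7|=8 > 1)], height=8
  node 5: h_left=-1, h_right=8, diff=9 [FAIL (|-1-8|=9 > 1)], height=9
  node 3: h_left=-1, h_right=9, diff=10 [FAIL (|-1-9|=10 > 1)], height=10
Node 33 violates the condition: |-1 - 1| = 2 > 1.
Result: Not balanced


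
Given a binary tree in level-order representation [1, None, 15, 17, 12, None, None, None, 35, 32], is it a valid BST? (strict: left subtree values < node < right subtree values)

Level-order array: [1, None, 15, 17, 12, None, None, None, 35, 32]
Validate using subtree bounds (lo, hi): at each node, require lo < value < hi,
then recurse left with hi=value and right with lo=value.
Preorder trace (stopping at first violation):
  at node 1 with bounds (-inf, +inf): OK
  at node 15 with bounds (1, +inf): OK
  at node 17 with bounds (1, 15): VIOLATION
Node 17 violates its bound: not (1 < 17 < 15).
Result: Not a valid BST


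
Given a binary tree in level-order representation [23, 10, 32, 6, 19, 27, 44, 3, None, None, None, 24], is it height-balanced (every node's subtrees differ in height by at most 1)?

Tree (level-order array): [23, 10, 32, 6, 19, 27, 44, 3, None, None, None, 24]
Definition: a tree is height-balanced if, at every node, |h(left) - h(right)| <= 1 (empty subtree has height -1).
Bottom-up per-node check:
  node 3: h_left=-1, h_right=-1, diff=0 [OK], height=0
  node 6: h_left=0, h_right=-1, diff=1 [OK], height=1
  node 19: h_left=-1, h_right=-1, diff=0 [OK], height=0
  node 10: h_left=1, h_right=0, diff=1 [OK], height=2
  node 24: h_left=-1, h_right=-1, diff=0 [OK], height=0
  node 27: h_left=0, h_right=-1, diff=1 [OK], height=1
  node 44: h_left=-1, h_right=-1, diff=0 [OK], height=0
  node 32: h_left=1, h_right=0, diff=1 [OK], height=2
  node 23: h_left=2, h_right=2, diff=0 [OK], height=3
All nodes satisfy the balance condition.
Result: Balanced


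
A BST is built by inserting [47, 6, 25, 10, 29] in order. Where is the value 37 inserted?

Starting tree (level order): [47, 6, None, None, 25, 10, 29]
Insertion path: 47 -> 6 -> 25 -> 29
Result: insert 37 as right child of 29
Final tree (level order): [47, 6, None, None, 25, 10, 29, None, None, None, 37]


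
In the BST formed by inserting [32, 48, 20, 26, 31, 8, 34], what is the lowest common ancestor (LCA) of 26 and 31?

Tree insertion order: [32, 48, 20, 26, 31, 8, 34]
Tree (level-order array): [32, 20, 48, 8, 26, 34, None, None, None, None, 31]
In a BST, the LCA of p=26, q=31 is the first node v on the
root-to-leaf path with p <= v <= q (go left if both < v, right if both > v).
Walk from root:
  at 32: both 26 and 31 < 32, go left
  at 20: both 26 and 31 > 20, go right
  at 26: 26 <= 26 <= 31, this is the LCA
LCA = 26


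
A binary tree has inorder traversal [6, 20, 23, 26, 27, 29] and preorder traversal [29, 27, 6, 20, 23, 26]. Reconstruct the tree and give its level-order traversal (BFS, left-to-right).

Inorder:  [6, 20, 23, 26, 27, 29]
Preorder: [29, 27, 6, 20, 23, 26]
Algorithm: preorder visits root first, so consume preorder in order;
for each root, split the current inorder slice at that value into
left-subtree inorder and right-subtree inorder, then recurse.
Recursive splits:
  root=29; inorder splits into left=[6, 20, 23, 26, 27], right=[]
  root=27; inorder splits into left=[6, 20, 23, 26], right=[]
  root=6; inorder splits into left=[], right=[20, 23, 26]
  root=20; inorder splits into left=[], right=[23, 26]
  root=23; inorder splits into left=[], right=[26]
  root=26; inorder splits into left=[], right=[]
Reconstructed level-order: [29, 27, 6, 20, 23, 26]


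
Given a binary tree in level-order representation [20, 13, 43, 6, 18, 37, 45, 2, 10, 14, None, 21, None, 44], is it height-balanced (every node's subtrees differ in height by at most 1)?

Tree (level-order array): [20, 13, 43, 6, 18, 37, 45, 2, 10, 14, None, 21, None, 44]
Definition: a tree is height-balanced if, at every node, |h(left) - h(right)| <= 1 (empty subtree has height -1).
Bottom-up per-node check:
  node 2: h_left=-1, h_right=-1, diff=0 [OK], height=0
  node 10: h_left=-1, h_right=-1, diff=0 [OK], height=0
  node 6: h_left=0, h_right=0, diff=0 [OK], height=1
  node 14: h_left=-1, h_right=-1, diff=0 [OK], height=0
  node 18: h_left=0, h_right=-1, diff=1 [OK], height=1
  node 13: h_left=1, h_right=1, diff=0 [OK], height=2
  node 21: h_left=-1, h_right=-1, diff=0 [OK], height=0
  node 37: h_left=0, h_right=-1, diff=1 [OK], height=1
  node 44: h_left=-1, h_right=-1, diff=0 [OK], height=0
  node 45: h_left=0, h_right=-1, diff=1 [OK], height=1
  node 43: h_left=1, h_right=1, diff=0 [OK], height=2
  node 20: h_left=2, h_right=2, diff=0 [OK], height=3
All nodes satisfy the balance condition.
Result: Balanced


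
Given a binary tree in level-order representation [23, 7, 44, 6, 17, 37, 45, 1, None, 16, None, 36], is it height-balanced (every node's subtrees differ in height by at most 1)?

Tree (level-order array): [23, 7, 44, 6, 17, 37, 45, 1, None, 16, None, 36]
Definition: a tree is height-balanced if, at every node, |h(left) - h(right)| <= 1 (empty subtree has height -1).
Bottom-up per-node check:
  node 1: h_left=-1, h_right=-1, diff=0 [OK], height=0
  node 6: h_left=0, h_right=-1, diff=1 [OK], height=1
  node 16: h_left=-1, h_right=-1, diff=0 [OK], height=0
  node 17: h_left=0, h_right=-1, diff=1 [OK], height=1
  node 7: h_left=1, h_right=1, diff=0 [OK], height=2
  node 36: h_left=-1, h_right=-1, diff=0 [OK], height=0
  node 37: h_left=0, h_right=-1, diff=1 [OK], height=1
  node 45: h_left=-1, h_right=-1, diff=0 [OK], height=0
  node 44: h_left=1, h_right=0, diff=1 [OK], height=2
  node 23: h_left=2, h_right=2, diff=0 [OK], height=3
All nodes satisfy the balance condition.
Result: Balanced


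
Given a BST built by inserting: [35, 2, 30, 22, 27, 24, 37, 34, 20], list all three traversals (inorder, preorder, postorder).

Tree insertion order: [35, 2, 30, 22, 27, 24, 37, 34, 20]
Tree (level-order array): [35, 2, 37, None, 30, None, None, 22, 34, 20, 27, None, None, None, None, 24]
Inorder (L, root, R): [2, 20, 22, 24, 27, 30, 34, 35, 37]
Preorder (root, L, R): [35, 2, 30, 22, 20, 27, 24, 34, 37]
Postorder (L, R, root): [20, 24, 27, 22, 34, 30, 2, 37, 35]


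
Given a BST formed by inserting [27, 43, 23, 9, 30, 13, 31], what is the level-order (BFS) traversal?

Tree insertion order: [27, 43, 23, 9, 30, 13, 31]
Tree (level-order array): [27, 23, 43, 9, None, 30, None, None, 13, None, 31]
BFS from the root, enqueuing left then right child of each popped node:
  queue [27] -> pop 27, enqueue [23, 43], visited so far: [27]
  queue [23, 43] -> pop 23, enqueue [9], visited so far: [27, 23]
  queue [43, 9] -> pop 43, enqueue [30], visited so far: [27, 23, 43]
  queue [9, 30] -> pop 9, enqueue [13], visited so far: [27, 23, 43, 9]
  queue [30, 13] -> pop 30, enqueue [31], visited so far: [27, 23, 43, 9, 30]
  queue [13, 31] -> pop 13, enqueue [none], visited so far: [27, 23, 43, 9, 30, 13]
  queue [31] -> pop 31, enqueue [none], visited so far: [27, 23, 43, 9, 30, 13, 31]
Result: [27, 23, 43, 9, 30, 13, 31]


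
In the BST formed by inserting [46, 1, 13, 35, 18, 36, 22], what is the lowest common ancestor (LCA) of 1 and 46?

Tree insertion order: [46, 1, 13, 35, 18, 36, 22]
Tree (level-order array): [46, 1, None, None, 13, None, 35, 18, 36, None, 22]
In a BST, the LCA of p=1, q=46 is the first node v on the
root-to-leaf path with p <= v <= q (go left if both < v, right if both > v).
Walk from root:
  at 46: 1 <= 46 <= 46, this is the LCA
LCA = 46


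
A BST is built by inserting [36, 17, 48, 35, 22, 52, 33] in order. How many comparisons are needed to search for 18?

Search path for 18: 36 -> 17 -> 35 -> 22
Found: False
Comparisons: 4


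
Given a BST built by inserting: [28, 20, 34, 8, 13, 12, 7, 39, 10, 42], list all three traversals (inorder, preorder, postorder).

Tree insertion order: [28, 20, 34, 8, 13, 12, 7, 39, 10, 42]
Tree (level-order array): [28, 20, 34, 8, None, None, 39, 7, 13, None, 42, None, None, 12, None, None, None, 10]
Inorder (L, root, R): [7, 8, 10, 12, 13, 20, 28, 34, 39, 42]
Preorder (root, L, R): [28, 20, 8, 7, 13, 12, 10, 34, 39, 42]
Postorder (L, R, root): [7, 10, 12, 13, 8, 20, 42, 39, 34, 28]


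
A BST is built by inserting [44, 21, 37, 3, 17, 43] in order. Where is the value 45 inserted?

Starting tree (level order): [44, 21, None, 3, 37, None, 17, None, 43]
Insertion path: 44
Result: insert 45 as right child of 44
Final tree (level order): [44, 21, 45, 3, 37, None, None, None, 17, None, 43]


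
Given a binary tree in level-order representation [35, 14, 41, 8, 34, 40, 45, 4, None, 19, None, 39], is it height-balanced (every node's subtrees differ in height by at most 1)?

Tree (level-order array): [35, 14, 41, 8, 34, 40, 45, 4, None, 19, None, 39]
Definition: a tree is height-balanced if, at every node, |h(left) - h(right)| <= 1 (empty subtree has height -1).
Bottom-up per-node check:
  node 4: h_left=-1, h_right=-1, diff=0 [OK], height=0
  node 8: h_left=0, h_right=-1, diff=1 [OK], height=1
  node 19: h_left=-1, h_right=-1, diff=0 [OK], height=0
  node 34: h_left=0, h_right=-1, diff=1 [OK], height=1
  node 14: h_left=1, h_right=1, diff=0 [OK], height=2
  node 39: h_left=-1, h_right=-1, diff=0 [OK], height=0
  node 40: h_left=0, h_right=-1, diff=1 [OK], height=1
  node 45: h_left=-1, h_right=-1, diff=0 [OK], height=0
  node 41: h_left=1, h_right=0, diff=1 [OK], height=2
  node 35: h_left=2, h_right=2, diff=0 [OK], height=3
All nodes satisfy the balance condition.
Result: Balanced


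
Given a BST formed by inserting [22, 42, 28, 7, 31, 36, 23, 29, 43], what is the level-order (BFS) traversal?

Tree insertion order: [22, 42, 28, 7, 31, 36, 23, 29, 43]
Tree (level-order array): [22, 7, 42, None, None, 28, 43, 23, 31, None, None, None, None, 29, 36]
BFS from the root, enqueuing left then right child of each popped node:
  queue [22] -> pop 22, enqueue [7, 42], visited so far: [22]
  queue [7, 42] -> pop 7, enqueue [none], visited so far: [22, 7]
  queue [42] -> pop 42, enqueue [28, 43], visited so far: [22, 7, 42]
  queue [28, 43] -> pop 28, enqueue [23, 31], visited so far: [22, 7, 42, 28]
  queue [43, 23, 31] -> pop 43, enqueue [none], visited so far: [22, 7, 42, 28, 43]
  queue [23, 31] -> pop 23, enqueue [none], visited so far: [22, 7, 42, 28, 43, 23]
  queue [31] -> pop 31, enqueue [29, 36], visited so far: [22, 7, 42, 28, 43, 23, 31]
  queue [29, 36] -> pop 29, enqueue [none], visited so far: [22, 7, 42, 28, 43, 23, 31, 29]
  queue [36] -> pop 36, enqueue [none], visited so far: [22, 7, 42, 28, 43, 23, 31, 29, 36]
Result: [22, 7, 42, 28, 43, 23, 31, 29, 36]


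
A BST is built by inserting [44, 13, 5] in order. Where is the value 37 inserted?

Starting tree (level order): [44, 13, None, 5]
Insertion path: 44 -> 13
Result: insert 37 as right child of 13
Final tree (level order): [44, 13, None, 5, 37]


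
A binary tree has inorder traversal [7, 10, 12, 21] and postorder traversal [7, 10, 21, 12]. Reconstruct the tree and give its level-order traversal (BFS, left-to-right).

Inorder:   [7, 10, 12, 21]
Postorder: [7, 10, 21, 12]
Algorithm: postorder visits root last, so walk postorder right-to-left;
each value is the root of the current inorder slice — split it at that
value, recurse on the right subtree first, then the left.
Recursive splits:
  root=12; inorder splits into left=[7, 10], right=[21]
  root=21; inorder splits into left=[], right=[]
  root=10; inorder splits into left=[7], right=[]
  root=7; inorder splits into left=[], right=[]
Reconstructed level-order: [12, 10, 21, 7]


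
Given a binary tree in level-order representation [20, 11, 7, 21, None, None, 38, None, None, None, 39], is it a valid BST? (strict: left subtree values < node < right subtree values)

Level-order array: [20, 11, 7, 21, None, None, 38, None, None, None, 39]
Validate using subtree bounds (lo, hi): at each node, require lo < value < hi,
then recurse left with hi=value and right with lo=value.
Preorder trace (stopping at first violation):
  at node 20 with bounds (-inf, +inf): OK
  at node 11 with bounds (-inf, 20): OK
  at node 21 with bounds (-inf, 11): VIOLATION
Node 21 violates its bound: not (-inf < 21 < 11).
Result: Not a valid BST


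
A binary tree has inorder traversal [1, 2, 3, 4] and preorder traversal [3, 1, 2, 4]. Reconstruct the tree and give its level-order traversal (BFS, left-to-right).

Inorder:  [1, 2, 3, 4]
Preorder: [3, 1, 2, 4]
Algorithm: preorder visits root first, so consume preorder in order;
for each root, split the current inorder slice at that value into
left-subtree inorder and right-subtree inorder, then recurse.
Recursive splits:
  root=3; inorder splits into left=[1, 2], right=[4]
  root=1; inorder splits into left=[], right=[2]
  root=2; inorder splits into left=[], right=[]
  root=4; inorder splits into left=[], right=[]
Reconstructed level-order: [3, 1, 4, 2]


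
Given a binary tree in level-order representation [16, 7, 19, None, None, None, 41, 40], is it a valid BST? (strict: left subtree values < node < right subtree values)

Level-order array: [16, 7, 19, None, None, None, 41, 40]
Validate using subtree bounds (lo, hi): at each node, require lo < value < hi,
then recurse left with hi=value and right with lo=value.
Preorder trace (stopping at first violation):
  at node 16 with bounds (-inf, +inf): OK
  at node 7 with bounds (-inf, 16): OK
  at node 19 with bounds (16, +inf): OK
  at node 41 with bounds (19, +inf): OK
  at node 40 with bounds (19, 41): OK
No violation found at any node.
Result: Valid BST


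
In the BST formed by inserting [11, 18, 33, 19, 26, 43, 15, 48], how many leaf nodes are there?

Tree built from: [11, 18, 33, 19, 26, 43, 15, 48]
Tree (level-order array): [11, None, 18, 15, 33, None, None, 19, 43, None, 26, None, 48]
Rule: A leaf has 0 children.
Per-node child counts:
  node 11: 1 child(ren)
  node 18: 2 child(ren)
  node 15: 0 child(ren)
  node 33: 2 child(ren)
  node 19: 1 child(ren)
  node 26: 0 child(ren)
  node 43: 1 child(ren)
  node 48: 0 child(ren)
Matching nodes: [15, 26, 48]
Count of leaf nodes: 3


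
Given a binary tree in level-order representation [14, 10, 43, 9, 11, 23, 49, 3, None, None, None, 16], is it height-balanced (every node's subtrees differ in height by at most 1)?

Tree (level-order array): [14, 10, 43, 9, 11, 23, 49, 3, None, None, None, 16]
Definition: a tree is height-balanced if, at every node, |h(left) - h(right)| <= 1 (empty subtree has height -1).
Bottom-up per-node check:
  node 3: h_left=-1, h_right=-1, diff=0 [OK], height=0
  node 9: h_left=0, h_right=-1, diff=1 [OK], height=1
  node 11: h_left=-1, h_right=-1, diff=0 [OK], height=0
  node 10: h_left=1, h_right=0, diff=1 [OK], height=2
  node 16: h_left=-1, h_right=-1, diff=0 [OK], height=0
  node 23: h_left=0, h_right=-1, diff=1 [OK], height=1
  node 49: h_left=-1, h_right=-1, diff=0 [OK], height=0
  node 43: h_left=1, h_right=0, diff=1 [OK], height=2
  node 14: h_left=2, h_right=2, diff=0 [OK], height=3
All nodes satisfy the balance condition.
Result: Balanced


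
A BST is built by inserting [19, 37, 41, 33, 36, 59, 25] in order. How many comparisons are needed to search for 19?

Search path for 19: 19
Found: True
Comparisons: 1


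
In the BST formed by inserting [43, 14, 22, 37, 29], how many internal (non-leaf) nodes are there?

Tree built from: [43, 14, 22, 37, 29]
Tree (level-order array): [43, 14, None, None, 22, None, 37, 29]
Rule: An internal node has at least one child.
Per-node child counts:
  node 43: 1 child(ren)
  node 14: 1 child(ren)
  node 22: 1 child(ren)
  node 37: 1 child(ren)
  node 29: 0 child(ren)
Matching nodes: [43, 14, 22, 37]
Count of internal (non-leaf) nodes: 4


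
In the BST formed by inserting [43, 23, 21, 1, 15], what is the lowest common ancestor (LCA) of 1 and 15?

Tree insertion order: [43, 23, 21, 1, 15]
Tree (level-order array): [43, 23, None, 21, None, 1, None, None, 15]
In a BST, the LCA of p=1, q=15 is the first node v on the
root-to-leaf path with p <= v <= q (go left if both < v, right if both > v).
Walk from root:
  at 43: both 1 and 15 < 43, go left
  at 23: both 1 and 15 < 23, go left
  at 21: both 1 and 15 < 21, go left
  at 1: 1 <= 1 <= 15, this is the LCA
LCA = 1


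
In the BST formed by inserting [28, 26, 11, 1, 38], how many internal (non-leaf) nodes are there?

Tree built from: [28, 26, 11, 1, 38]
Tree (level-order array): [28, 26, 38, 11, None, None, None, 1]
Rule: An internal node has at least one child.
Per-node child counts:
  node 28: 2 child(ren)
  node 26: 1 child(ren)
  node 11: 1 child(ren)
  node 1: 0 child(ren)
  node 38: 0 child(ren)
Matching nodes: [28, 26, 11]
Count of internal (non-leaf) nodes: 3


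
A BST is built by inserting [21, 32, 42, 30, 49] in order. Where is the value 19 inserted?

Starting tree (level order): [21, None, 32, 30, 42, None, None, None, 49]
Insertion path: 21
Result: insert 19 as left child of 21
Final tree (level order): [21, 19, 32, None, None, 30, 42, None, None, None, 49]


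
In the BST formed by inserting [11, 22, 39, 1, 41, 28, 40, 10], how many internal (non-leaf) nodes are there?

Tree built from: [11, 22, 39, 1, 41, 28, 40, 10]
Tree (level-order array): [11, 1, 22, None, 10, None, 39, None, None, 28, 41, None, None, 40]
Rule: An internal node has at least one child.
Per-node child counts:
  node 11: 2 child(ren)
  node 1: 1 child(ren)
  node 10: 0 child(ren)
  node 22: 1 child(ren)
  node 39: 2 child(ren)
  node 28: 0 child(ren)
  node 41: 1 child(ren)
  node 40: 0 child(ren)
Matching nodes: [11, 1, 22, 39, 41]
Count of internal (non-leaf) nodes: 5


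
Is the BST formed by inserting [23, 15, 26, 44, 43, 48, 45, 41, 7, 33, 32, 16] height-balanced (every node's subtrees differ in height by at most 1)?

Tree (level-order array): [23, 15, 26, 7, 16, None, 44, None, None, None, None, 43, 48, 41, None, 45, None, 33, None, None, None, 32]
Definition: a tree is height-balanced if, at every node, |h(left) - h(right)| <= 1 (empty subtree has height -1).
Bottom-up per-node check:
  node 7: h_left=-1, h_right=-1, diff=0 [OK], height=0
  node 16: h_left=-1, h_right=-1, diff=0 [OK], height=0
  node 15: h_left=0, h_right=0, diff=0 [OK], height=1
  node 32: h_left=-1, h_right=-1, diff=0 [OK], height=0
  node 33: h_left=0, h_right=-1, diff=1 [OK], height=1
  node 41: h_left=1, h_right=-1, diff=2 [FAIL (|1--1|=2 > 1)], height=2
  node 43: h_left=2, h_right=-1, diff=3 [FAIL (|2--1|=3 > 1)], height=3
  node 45: h_left=-1, h_right=-1, diff=0 [OK], height=0
  node 48: h_left=0, h_right=-1, diff=1 [OK], height=1
  node 44: h_left=3, h_right=1, diff=2 [FAIL (|3-1|=2 > 1)], height=4
  node 26: h_left=-1, h_right=4, diff=5 [FAIL (|-1-4|=5 > 1)], height=5
  node 23: h_left=1, h_right=5, diff=4 [FAIL (|1-5|=4 > 1)], height=6
Node 41 violates the condition: |1 - -1| = 2 > 1.
Result: Not balanced


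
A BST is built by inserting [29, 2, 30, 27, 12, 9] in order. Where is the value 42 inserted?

Starting tree (level order): [29, 2, 30, None, 27, None, None, 12, None, 9]
Insertion path: 29 -> 30
Result: insert 42 as right child of 30
Final tree (level order): [29, 2, 30, None, 27, None, 42, 12, None, None, None, 9]


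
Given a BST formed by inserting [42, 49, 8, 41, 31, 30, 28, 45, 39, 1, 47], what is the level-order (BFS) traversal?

Tree insertion order: [42, 49, 8, 41, 31, 30, 28, 45, 39, 1, 47]
Tree (level-order array): [42, 8, 49, 1, 41, 45, None, None, None, 31, None, None, 47, 30, 39, None, None, 28]
BFS from the root, enqueuing left then right child of each popped node:
  queue [42] -> pop 42, enqueue [8, 49], visited so far: [42]
  queue [8, 49] -> pop 8, enqueue [1, 41], visited so far: [42, 8]
  queue [49, 1, 41] -> pop 49, enqueue [45], visited so far: [42, 8, 49]
  queue [1, 41, 45] -> pop 1, enqueue [none], visited so far: [42, 8, 49, 1]
  queue [41, 45] -> pop 41, enqueue [31], visited so far: [42, 8, 49, 1, 41]
  queue [45, 31] -> pop 45, enqueue [47], visited so far: [42, 8, 49, 1, 41, 45]
  queue [31, 47] -> pop 31, enqueue [30, 39], visited so far: [42, 8, 49, 1, 41, 45, 31]
  queue [47, 30, 39] -> pop 47, enqueue [none], visited so far: [42, 8, 49, 1, 41, 45, 31, 47]
  queue [30, 39] -> pop 30, enqueue [28], visited so far: [42, 8, 49, 1, 41, 45, 31, 47, 30]
  queue [39, 28] -> pop 39, enqueue [none], visited so far: [42, 8, 49, 1, 41, 45, 31, 47, 30, 39]
  queue [28] -> pop 28, enqueue [none], visited so far: [42, 8, 49, 1, 41, 45, 31, 47, 30, 39, 28]
Result: [42, 8, 49, 1, 41, 45, 31, 47, 30, 39, 28]


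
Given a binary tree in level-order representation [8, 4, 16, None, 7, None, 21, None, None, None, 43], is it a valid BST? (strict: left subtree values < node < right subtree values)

Level-order array: [8, 4, 16, None, 7, None, 21, None, None, None, 43]
Validate using subtree bounds (lo, hi): at each node, require lo < value < hi,
then recurse left with hi=value and right with lo=value.
Preorder trace (stopping at first violation):
  at node 8 with bounds (-inf, +inf): OK
  at node 4 with bounds (-inf, 8): OK
  at node 7 with bounds (4, 8): OK
  at node 16 with bounds (8, +inf): OK
  at node 21 with bounds (16, +inf): OK
  at node 43 with bounds (21, +inf): OK
No violation found at any node.
Result: Valid BST


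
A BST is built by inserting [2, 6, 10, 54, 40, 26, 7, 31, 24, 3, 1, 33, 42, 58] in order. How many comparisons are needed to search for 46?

Search path for 46: 2 -> 6 -> 10 -> 54 -> 40 -> 42
Found: False
Comparisons: 6


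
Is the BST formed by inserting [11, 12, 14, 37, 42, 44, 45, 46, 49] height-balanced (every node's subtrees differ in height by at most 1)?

Tree (level-order array): [11, None, 12, None, 14, None, 37, None, 42, None, 44, None, 45, None, 46, None, 49]
Definition: a tree is height-balanced if, at every node, |h(left) - h(right)| <= 1 (empty subtree has height -1).
Bottom-up per-node check:
  node 49: h_left=-1, h_right=-1, diff=0 [OK], height=0
  node 46: h_left=-1, h_right=0, diff=1 [OK], height=1
  node 45: h_left=-1, h_right=1, diff=2 [FAIL (|-1-1|=2 > 1)], height=2
  node 44: h_left=-1, h_right=2, diff=3 [FAIL (|-1-2|=3 > 1)], height=3
  node 42: h_left=-1, h_right=3, diff=4 [FAIL (|-1-3|=4 > 1)], height=4
  node 37: h_left=-1, h_right=4, diff=5 [FAIL (|-1-4|=5 > 1)], height=5
  node 14: h_left=-1, h_right=5, diff=6 [FAIL (|-1-5|=6 > 1)], height=6
  node 12: h_left=-1, h_right=6, diff=7 [FAIL (|-1-6|=7 > 1)], height=7
  node 11: h_left=-1, h_right=7, diff=8 [FAIL (|-1-7|=8 > 1)], height=8
Node 45 violates the condition: |-1 - 1| = 2 > 1.
Result: Not balanced


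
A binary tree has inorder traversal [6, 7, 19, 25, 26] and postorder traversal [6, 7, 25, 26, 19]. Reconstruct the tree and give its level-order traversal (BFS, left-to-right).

Inorder:   [6, 7, 19, 25, 26]
Postorder: [6, 7, 25, 26, 19]
Algorithm: postorder visits root last, so walk postorder right-to-left;
each value is the root of the current inorder slice — split it at that
value, recurse on the right subtree first, then the left.
Recursive splits:
  root=19; inorder splits into left=[6, 7], right=[25, 26]
  root=26; inorder splits into left=[25], right=[]
  root=25; inorder splits into left=[], right=[]
  root=7; inorder splits into left=[6], right=[]
  root=6; inorder splits into left=[], right=[]
Reconstructed level-order: [19, 7, 26, 6, 25]


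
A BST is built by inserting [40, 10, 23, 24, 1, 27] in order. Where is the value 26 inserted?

Starting tree (level order): [40, 10, None, 1, 23, None, None, None, 24, None, 27]
Insertion path: 40 -> 10 -> 23 -> 24 -> 27
Result: insert 26 as left child of 27
Final tree (level order): [40, 10, None, 1, 23, None, None, None, 24, None, 27, 26]


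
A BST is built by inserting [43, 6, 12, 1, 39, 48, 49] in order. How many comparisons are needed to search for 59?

Search path for 59: 43 -> 48 -> 49
Found: False
Comparisons: 3


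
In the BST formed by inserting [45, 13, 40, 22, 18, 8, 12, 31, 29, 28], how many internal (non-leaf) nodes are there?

Tree built from: [45, 13, 40, 22, 18, 8, 12, 31, 29, 28]
Tree (level-order array): [45, 13, None, 8, 40, None, 12, 22, None, None, None, 18, 31, None, None, 29, None, 28]
Rule: An internal node has at least one child.
Per-node child counts:
  node 45: 1 child(ren)
  node 13: 2 child(ren)
  node 8: 1 child(ren)
  node 12: 0 child(ren)
  node 40: 1 child(ren)
  node 22: 2 child(ren)
  node 18: 0 child(ren)
  node 31: 1 child(ren)
  node 29: 1 child(ren)
  node 28: 0 child(ren)
Matching nodes: [45, 13, 8, 40, 22, 31, 29]
Count of internal (non-leaf) nodes: 7


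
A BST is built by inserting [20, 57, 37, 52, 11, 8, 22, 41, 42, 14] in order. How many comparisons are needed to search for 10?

Search path for 10: 20 -> 11 -> 8
Found: False
Comparisons: 3


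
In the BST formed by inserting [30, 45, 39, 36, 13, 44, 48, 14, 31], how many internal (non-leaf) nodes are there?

Tree built from: [30, 45, 39, 36, 13, 44, 48, 14, 31]
Tree (level-order array): [30, 13, 45, None, 14, 39, 48, None, None, 36, 44, None, None, 31]
Rule: An internal node has at least one child.
Per-node child counts:
  node 30: 2 child(ren)
  node 13: 1 child(ren)
  node 14: 0 child(ren)
  node 45: 2 child(ren)
  node 39: 2 child(ren)
  node 36: 1 child(ren)
  node 31: 0 child(ren)
  node 44: 0 child(ren)
  node 48: 0 child(ren)
Matching nodes: [30, 13, 45, 39, 36]
Count of internal (non-leaf) nodes: 5


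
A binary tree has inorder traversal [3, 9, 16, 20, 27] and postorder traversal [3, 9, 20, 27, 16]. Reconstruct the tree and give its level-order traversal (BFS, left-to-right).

Inorder:   [3, 9, 16, 20, 27]
Postorder: [3, 9, 20, 27, 16]
Algorithm: postorder visits root last, so walk postorder right-to-left;
each value is the root of the current inorder slice — split it at that
value, recurse on the right subtree first, then the left.
Recursive splits:
  root=16; inorder splits into left=[3, 9], right=[20, 27]
  root=27; inorder splits into left=[20], right=[]
  root=20; inorder splits into left=[], right=[]
  root=9; inorder splits into left=[3], right=[]
  root=3; inorder splits into left=[], right=[]
Reconstructed level-order: [16, 9, 27, 3, 20]


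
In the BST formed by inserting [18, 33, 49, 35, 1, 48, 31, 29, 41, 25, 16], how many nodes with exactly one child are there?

Tree built from: [18, 33, 49, 35, 1, 48, 31, 29, 41, 25, 16]
Tree (level-order array): [18, 1, 33, None, 16, 31, 49, None, None, 29, None, 35, None, 25, None, None, 48, None, None, 41]
Rule: These are nodes with exactly 1 non-null child.
Per-node child counts:
  node 18: 2 child(ren)
  node 1: 1 child(ren)
  node 16: 0 child(ren)
  node 33: 2 child(ren)
  node 31: 1 child(ren)
  node 29: 1 child(ren)
  node 25: 0 child(ren)
  node 49: 1 child(ren)
  node 35: 1 child(ren)
  node 48: 1 child(ren)
  node 41: 0 child(ren)
Matching nodes: [1, 31, 29, 49, 35, 48]
Count of nodes with exactly one child: 6


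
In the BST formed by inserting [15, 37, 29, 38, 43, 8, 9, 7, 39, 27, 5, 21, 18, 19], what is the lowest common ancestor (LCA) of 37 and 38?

Tree insertion order: [15, 37, 29, 38, 43, 8, 9, 7, 39, 27, 5, 21, 18, 19]
Tree (level-order array): [15, 8, 37, 7, 9, 29, 38, 5, None, None, None, 27, None, None, 43, None, None, 21, None, 39, None, 18, None, None, None, None, 19]
In a BST, the LCA of p=37, q=38 is the first node v on the
root-to-leaf path with p <= v <= q (go left if both < v, right if both > v).
Walk from root:
  at 15: both 37 and 38 > 15, go right
  at 37: 37 <= 37 <= 38, this is the LCA
LCA = 37


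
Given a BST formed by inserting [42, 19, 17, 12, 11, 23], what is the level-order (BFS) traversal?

Tree insertion order: [42, 19, 17, 12, 11, 23]
Tree (level-order array): [42, 19, None, 17, 23, 12, None, None, None, 11]
BFS from the root, enqueuing left then right child of each popped node:
  queue [42] -> pop 42, enqueue [19], visited so far: [42]
  queue [19] -> pop 19, enqueue [17, 23], visited so far: [42, 19]
  queue [17, 23] -> pop 17, enqueue [12], visited so far: [42, 19, 17]
  queue [23, 12] -> pop 23, enqueue [none], visited so far: [42, 19, 17, 23]
  queue [12] -> pop 12, enqueue [11], visited so far: [42, 19, 17, 23, 12]
  queue [11] -> pop 11, enqueue [none], visited so far: [42, 19, 17, 23, 12, 11]
Result: [42, 19, 17, 23, 12, 11]


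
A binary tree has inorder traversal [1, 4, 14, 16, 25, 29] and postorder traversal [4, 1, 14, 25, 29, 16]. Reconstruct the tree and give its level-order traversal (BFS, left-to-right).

Inorder:   [1, 4, 14, 16, 25, 29]
Postorder: [4, 1, 14, 25, 29, 16]
Algorithm: postorder visits root last, so walk postorder right-to-left;
each value is the root of the current inorder slice — split it at that
value, recurse on the right subtree first, then the left.
Recursive splits:
  root=16; inorder splits into left=[1, 4, 14], right=[25, 29]
  root=29; inorder splits into left=[25], right=[]
  root=25; inorder splits into left=[], right=[]
  root=14; inorder splits into left=[1, 4], right=[]
  root=1; inorder splits into left=[], right=[4]
  root=4; inorder splits into left=[], right=[]
Reconstructed level-order: [16, 14, 29, 1, 25, 4]


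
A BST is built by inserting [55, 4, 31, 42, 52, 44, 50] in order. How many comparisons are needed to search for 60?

Search path for 60: 55
Found: False
Comparisons: 1


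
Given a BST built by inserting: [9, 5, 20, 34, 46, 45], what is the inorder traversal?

Tree insertion order: [9, 5, 20, 34, 46, 45]
Tree (level-order array): [9, 5, 20, None, None, None, 34, None, 46, 45]
Inorder traversal: [5, 9, 20, 34, 45, 46]


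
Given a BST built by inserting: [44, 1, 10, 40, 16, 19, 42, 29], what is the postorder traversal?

Tree insertion order: [44, 1, 10, 40, 16, 19, 42, 29]
Tree (level-order array): [44, 1, None, None, 10, None, 40, 16, 42, None, 19, None, None, None, 29]
Postorder traversal: [29, 19, 16, 42, 40, 10, 1, 44]


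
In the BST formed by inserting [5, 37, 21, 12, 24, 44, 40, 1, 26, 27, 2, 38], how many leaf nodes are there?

Tree built from: [5, 37, 21, 12, 24, 44, 40, 1, 26, 27, 2, 38]
Tree (level-order array): [5, 1, 37, None, 2, 21, 44, None, None, 12, 24, 40, None, None, None, None, 26, 38, None, None, 27]
Rule: A leaf has 0 children.
Per-node child counts:
  node 5: 2 child(ren)
  node 1: 1 child(ren)
  node 2: 0 child(ren)
  node 37: 2 child(ren)
  node 21: 2 child(ren)
  node 12: 0 child(ren)
  node 24: 1 child(ren)
  node 26: 1 child(ren)
  node 27: 0 child(ren)
  node 44: 1 child(ren)
  node 40: 1 child(ren)
  node 38: 0 child(ren)
Matching nodes: [2, 12, 27, 38]
Count of leaf nodes: 4


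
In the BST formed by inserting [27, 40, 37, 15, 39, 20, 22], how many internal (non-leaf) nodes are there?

Tree built from: [27, 40, 37, 15, 39, 20, 22]
Tree (level-order array): [27, 15, 40, None, 20, 37, None, None, 22, None, 39]
Rule: An internal node has at least one child.
Per-node child counts:
  node 27: 2 child(ren)
  node 15: 1 child(ren)
  node 20: 1 child(ren)
  node 22: 0 child(ren)
  node 40: 1 child(ren)
  node 37: 1 child(ren)
  node 39: 0 child(ren)
Matching nodes: [27, 15, 20, 40, 37]
Count of internal (non-leaf) nodes: 5


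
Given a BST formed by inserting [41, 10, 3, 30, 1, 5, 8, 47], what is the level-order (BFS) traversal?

Tree insertion order: [41, 10, 3, 30, 1, 5, 8, 47]
Tree (level-order array): [41, 10, 47, 3, 30, None, None, 1, 5, None, None, None, None, None, 8]
BFS from the root, enqueuing left then right child of each popped node:
  queue [41] -> pop 41, enqueue [10, 47], visited so far: [41]
  queue [10, 47] -> pop 10, enqueue [3, 30], visited so far: [41, 10]
  queue [47, 3, 30] -> pop 47, enqueue [none], visited so far: [41, 10, 47]
  queue [3, 30] -> pop 3, enqueue [1, 5], visited so far: [41, 10, 47, 3]
  queue [30, 1, 5] -> pop 30, enqueue [none], visited so far: [41, 10, 47, 3, 30]
  queue [1, 5] -> pop 1, enqueue [none], visited so far: [41, 10, 47, 3, 30, 1]
  queue [5] -> pop 5, enqueue [8], visited so far: [41, 10, 47, 3, 30, 1, 5]
  queue [8] -> pop 8, enqueue [none], visited so far: [41, 10, 47, 3, 30, 1, 5, 8]
Result: [41, 10, 47, 3, 30, 1, 5, 8]


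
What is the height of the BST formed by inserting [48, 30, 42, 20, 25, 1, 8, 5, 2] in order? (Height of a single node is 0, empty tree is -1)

Insertion order: [48, 30, 42, 20, 25, 1, 8, 5, 2]
Tree (level-order array): [48, 30, None, 20, 42, 1, 25, None, None, None, 8, None, None, 5, None, 2]
Compute height bottom-up (empty subtree = -1):
  height(2) = 1 + max(-1, -1) = 0
  height(5) = 1 + max(0, -1) = 1
  height(8) = 1 + max(1, -1) = 2
  height(1) = 1 + max(-1, 2) = 3
  height(25) = 1 + max(-1, -1) = 0
  height(20) = 1 + max(3, 0) = 4
  height(42) = 1 + max(-1, -1) = 0
  height(30) = 1 + max(4, 0) = 5
  height(48) = 1 + max(5, -1) = 6
Height = 6


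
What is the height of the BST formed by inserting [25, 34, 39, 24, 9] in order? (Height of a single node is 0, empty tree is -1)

Insertion order: [25, 34, 39, 24, 9]
Tree (level-order array): [25, 24, 34, 9, None, None, 39]
Compute height bottom-up (empty subtree = -1):
  height(9) = 1 + max(-1, -1) = 0
  height(24) = 1 + max(0, -1) = 1
  height(39) = 1 + max(-1, -1) = 0
  height(34) = 1 + max(-1, 0) = 1
  height(25) = 1 + max(1, 1) = 2
Height = 2


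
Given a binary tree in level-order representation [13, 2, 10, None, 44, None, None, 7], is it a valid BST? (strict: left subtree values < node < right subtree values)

Level-order array: [13, 2, 10, None, 44, None, None, 7]
Validate using subtree bounds (lo, hi): at each node, require lo < value < hi,
then recurse left with hi=value and right with lo=value.
Preorder trace (stopping at first violation):
  at node 13 with bounds (-inf, +inf): OK
  at node 2 with bounds (-inf, 13): OK
  at node 44 with bounds (2, 13): VIOLATION
Node 44 violates its bound: not (2 < 44 < 13).
Result: Not a valid BST
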